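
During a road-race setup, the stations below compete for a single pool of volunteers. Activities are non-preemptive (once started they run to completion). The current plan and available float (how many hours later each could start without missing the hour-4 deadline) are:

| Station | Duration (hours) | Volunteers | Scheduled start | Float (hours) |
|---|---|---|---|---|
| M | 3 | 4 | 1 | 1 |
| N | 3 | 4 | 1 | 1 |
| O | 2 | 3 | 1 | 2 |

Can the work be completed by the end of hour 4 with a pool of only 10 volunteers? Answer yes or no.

The minimum achievable peak is 11; 10 < 11, so no feasible schedule stays within the cap.

no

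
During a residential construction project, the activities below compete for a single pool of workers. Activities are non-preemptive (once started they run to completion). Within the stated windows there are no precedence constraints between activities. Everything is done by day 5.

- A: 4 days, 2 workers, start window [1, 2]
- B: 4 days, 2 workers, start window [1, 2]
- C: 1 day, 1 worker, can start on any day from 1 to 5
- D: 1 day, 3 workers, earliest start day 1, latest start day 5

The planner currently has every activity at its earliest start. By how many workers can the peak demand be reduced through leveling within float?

4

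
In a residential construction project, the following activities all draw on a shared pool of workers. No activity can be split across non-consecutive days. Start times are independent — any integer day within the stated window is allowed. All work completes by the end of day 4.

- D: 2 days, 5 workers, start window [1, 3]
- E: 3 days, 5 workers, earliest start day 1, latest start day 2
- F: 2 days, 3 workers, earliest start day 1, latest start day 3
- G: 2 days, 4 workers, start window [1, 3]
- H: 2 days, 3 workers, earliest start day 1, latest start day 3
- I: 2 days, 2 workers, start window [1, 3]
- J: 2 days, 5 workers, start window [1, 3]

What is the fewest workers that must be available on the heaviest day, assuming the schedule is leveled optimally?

16

Early-start (D@1, E@1, F@1, G@1, H@1, I@1, J@1) gives peak 27: d1:27  d2:27  d3:5  d4:0.
Shift G→3, I→3, J→3.
Schedule D@1, E@1, F@1, G@3, H@1, I@3, J@3: d1:16  d2:16  d3:16  d4:11 — peak 16.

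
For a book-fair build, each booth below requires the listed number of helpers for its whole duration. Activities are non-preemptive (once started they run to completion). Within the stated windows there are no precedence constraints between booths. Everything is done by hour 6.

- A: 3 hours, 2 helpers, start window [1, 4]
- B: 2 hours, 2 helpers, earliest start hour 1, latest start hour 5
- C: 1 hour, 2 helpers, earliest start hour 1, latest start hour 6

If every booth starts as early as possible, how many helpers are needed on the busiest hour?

6

Early-start schedule: A@1, B@1, C@1.
Load per hour: hour 1: 6, hour 2: 4, hour 3: 2, hour 4: 0, hour 5: 0, hour 6: 0.
Peak is 6.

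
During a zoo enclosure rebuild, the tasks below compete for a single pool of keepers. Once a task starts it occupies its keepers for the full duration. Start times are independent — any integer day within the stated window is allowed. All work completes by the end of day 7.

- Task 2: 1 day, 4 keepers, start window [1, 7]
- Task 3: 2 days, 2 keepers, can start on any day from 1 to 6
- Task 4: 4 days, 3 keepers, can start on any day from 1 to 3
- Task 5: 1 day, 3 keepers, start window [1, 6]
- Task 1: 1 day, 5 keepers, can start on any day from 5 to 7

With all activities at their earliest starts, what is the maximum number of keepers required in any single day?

Early-start schedule: Task 2@1, Task 3@1, Task 4@1, Task 5@1, Task 1@5.
Load per day: day 1: 12, day 2: 5, day 3: 3, day 4: 3, day 5: 5, day 6: 0, day 7: 0.
Peak is 12.

12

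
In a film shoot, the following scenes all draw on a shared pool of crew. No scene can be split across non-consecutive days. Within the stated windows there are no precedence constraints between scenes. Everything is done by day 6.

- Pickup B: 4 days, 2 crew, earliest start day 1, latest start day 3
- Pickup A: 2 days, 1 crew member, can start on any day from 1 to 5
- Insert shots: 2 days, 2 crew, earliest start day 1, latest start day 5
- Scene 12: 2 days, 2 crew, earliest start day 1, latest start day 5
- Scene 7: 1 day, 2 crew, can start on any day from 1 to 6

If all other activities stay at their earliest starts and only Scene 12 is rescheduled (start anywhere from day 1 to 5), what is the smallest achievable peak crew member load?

Scene 12@1: d1:9  d2:7  d3:2  d4:2  d5:0  d6:0 → peak 9
Scene 12@2: d1:7  d2:7  d3:4  d4:2  d5:0  d6:0 → peak 7
Scene 12@3: d1:7  d2:5  d3:4  d4:4  d5:0  d6:0 → peak 7
Scene 12@4: d1:7  d2:5  d3:2  d4:4  d5:2  d6:0 → peak 7
Scene 12@5: d1:7  d2:5  d3:2  d4:2  d5:2  d6:2 → peak 7
Best is Scene 12@2, peak 7.

7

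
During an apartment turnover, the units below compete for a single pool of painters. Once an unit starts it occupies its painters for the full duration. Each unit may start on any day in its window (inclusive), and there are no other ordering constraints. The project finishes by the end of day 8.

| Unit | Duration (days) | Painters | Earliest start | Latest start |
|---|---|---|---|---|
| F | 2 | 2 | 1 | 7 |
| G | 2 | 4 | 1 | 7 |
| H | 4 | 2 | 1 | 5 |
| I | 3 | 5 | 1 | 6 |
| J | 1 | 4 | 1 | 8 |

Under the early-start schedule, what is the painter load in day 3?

7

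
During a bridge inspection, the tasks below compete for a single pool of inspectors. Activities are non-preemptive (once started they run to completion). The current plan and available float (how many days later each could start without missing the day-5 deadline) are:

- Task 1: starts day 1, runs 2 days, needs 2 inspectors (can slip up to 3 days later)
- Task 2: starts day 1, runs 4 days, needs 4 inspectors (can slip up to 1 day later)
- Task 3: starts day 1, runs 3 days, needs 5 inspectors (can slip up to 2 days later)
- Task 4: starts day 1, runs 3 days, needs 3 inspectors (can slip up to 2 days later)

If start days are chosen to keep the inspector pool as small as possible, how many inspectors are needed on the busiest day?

Early-start (Task 1@1, Task 2@1, Task 3@1, Task 4@1) gives peak 14: d1:14  d2:14  d3:12  d4:4  d5:0.
Shift Task 4→3.
Schedule Task 1@1, Task 2@1, Task 3@1, Task 4@3: d1:11  d2:11  d3:12  d4:7  d5:3 — peak 12.

12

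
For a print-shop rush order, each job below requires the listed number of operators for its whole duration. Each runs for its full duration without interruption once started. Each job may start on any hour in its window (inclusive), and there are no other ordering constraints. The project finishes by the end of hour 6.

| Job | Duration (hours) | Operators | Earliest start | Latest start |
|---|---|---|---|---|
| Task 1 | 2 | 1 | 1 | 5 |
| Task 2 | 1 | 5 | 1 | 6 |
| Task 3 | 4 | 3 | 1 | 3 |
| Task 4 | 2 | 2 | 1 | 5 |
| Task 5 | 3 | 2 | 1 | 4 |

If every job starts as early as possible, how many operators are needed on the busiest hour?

13

Early-start schedule: Task 1@1, Task 2@1, Task 3@1, Task 4@1, Task 5@1.
Load per hour: hour 1: 13, hour 2: 8, hour 3: 5, hour 4: 3, hour 5: 0, hour 6: 0.
Peak is 13.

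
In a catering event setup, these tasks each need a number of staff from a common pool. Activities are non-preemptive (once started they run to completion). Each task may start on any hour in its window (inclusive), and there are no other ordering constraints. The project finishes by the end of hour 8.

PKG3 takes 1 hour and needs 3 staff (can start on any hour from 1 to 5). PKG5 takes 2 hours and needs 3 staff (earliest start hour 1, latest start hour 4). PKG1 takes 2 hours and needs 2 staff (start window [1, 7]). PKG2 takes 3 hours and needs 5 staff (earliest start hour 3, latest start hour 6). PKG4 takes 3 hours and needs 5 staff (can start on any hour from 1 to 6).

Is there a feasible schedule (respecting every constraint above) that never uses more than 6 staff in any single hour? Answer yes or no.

no

The minimum achievable peak is 7; 6 < 7, so no feasible schedule stays within the cap.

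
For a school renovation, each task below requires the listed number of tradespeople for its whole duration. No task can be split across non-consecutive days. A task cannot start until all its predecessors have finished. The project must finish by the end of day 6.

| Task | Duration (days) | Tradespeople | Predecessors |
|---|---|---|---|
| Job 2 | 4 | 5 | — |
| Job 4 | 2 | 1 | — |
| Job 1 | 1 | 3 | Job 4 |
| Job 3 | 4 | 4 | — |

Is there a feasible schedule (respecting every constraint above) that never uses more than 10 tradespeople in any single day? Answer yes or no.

yes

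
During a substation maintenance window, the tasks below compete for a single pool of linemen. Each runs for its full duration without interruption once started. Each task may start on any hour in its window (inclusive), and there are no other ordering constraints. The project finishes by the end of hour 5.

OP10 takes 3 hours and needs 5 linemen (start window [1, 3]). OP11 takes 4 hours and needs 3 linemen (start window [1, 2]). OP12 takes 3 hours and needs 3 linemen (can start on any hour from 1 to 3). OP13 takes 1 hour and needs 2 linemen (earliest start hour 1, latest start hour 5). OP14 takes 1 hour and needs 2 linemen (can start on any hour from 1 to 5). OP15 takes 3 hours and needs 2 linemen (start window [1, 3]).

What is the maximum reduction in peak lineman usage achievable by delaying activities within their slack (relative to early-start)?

Early-start peak: h1:17  h2:13  h3:13  h4:3  h5:0 ⇒ 17.
Leveled (OP10@1, OP11@1, OP12@1, OP13@1, OP14@2, OP15@3): h1:13  h2:13  h3:13  h4:5  h5:2 ⇒ 13.
Reduction 17 − 13 = 4.

4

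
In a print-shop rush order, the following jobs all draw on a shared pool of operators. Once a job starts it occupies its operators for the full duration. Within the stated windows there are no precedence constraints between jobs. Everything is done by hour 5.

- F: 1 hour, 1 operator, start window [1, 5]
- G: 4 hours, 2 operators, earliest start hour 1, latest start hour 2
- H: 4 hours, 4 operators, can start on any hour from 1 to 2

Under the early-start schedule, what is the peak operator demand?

7

Early-start schedule: F@1, G@1, H@1.
Load per hour: hour 1: 7, hour 2: 6, hour 3: 6, hour 4: 6, hour 5: 0.
Peak is 7.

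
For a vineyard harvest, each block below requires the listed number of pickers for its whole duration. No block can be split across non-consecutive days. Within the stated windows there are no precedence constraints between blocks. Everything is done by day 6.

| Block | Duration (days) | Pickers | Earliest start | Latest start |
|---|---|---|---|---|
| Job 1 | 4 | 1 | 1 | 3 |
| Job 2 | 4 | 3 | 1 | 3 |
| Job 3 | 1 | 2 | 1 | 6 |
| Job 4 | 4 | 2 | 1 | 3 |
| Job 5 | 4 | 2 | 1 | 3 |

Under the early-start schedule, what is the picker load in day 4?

8

At early start, day 4 has: Job 1, Job 2, Job 4, Job 5.
Demand: 1 + 3 + 2 + 2 = 8.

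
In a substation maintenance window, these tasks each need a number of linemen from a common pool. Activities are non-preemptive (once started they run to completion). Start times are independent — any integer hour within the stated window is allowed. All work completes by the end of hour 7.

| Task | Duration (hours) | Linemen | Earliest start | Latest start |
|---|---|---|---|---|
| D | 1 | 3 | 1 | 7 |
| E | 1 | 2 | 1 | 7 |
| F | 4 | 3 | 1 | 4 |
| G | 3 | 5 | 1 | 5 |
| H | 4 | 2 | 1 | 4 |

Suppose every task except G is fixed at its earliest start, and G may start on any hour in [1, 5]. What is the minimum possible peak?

G@1: h1:15  h2:10  h3:10  h4:5  h5:0  h6:0  h7:0 → peak 15
G@2: h1:10  h2:10  h3:10  h4:10  h5:0  h6:0  h7:0 → peak 10
G@3: h1:10  h2:5  h3:10  h4:10  h5:5  h6:0  h7:0 → peak 10
G@4: h1:10  h2:5  h3:5  h4:10  h5:5  h6:5  h7:0 → peak 10
G@5: h1:10  h2:5  h3:5  h4:5  h5:5  h6:5  h7:5 → peak 10
Best is G@2, peak 10.

10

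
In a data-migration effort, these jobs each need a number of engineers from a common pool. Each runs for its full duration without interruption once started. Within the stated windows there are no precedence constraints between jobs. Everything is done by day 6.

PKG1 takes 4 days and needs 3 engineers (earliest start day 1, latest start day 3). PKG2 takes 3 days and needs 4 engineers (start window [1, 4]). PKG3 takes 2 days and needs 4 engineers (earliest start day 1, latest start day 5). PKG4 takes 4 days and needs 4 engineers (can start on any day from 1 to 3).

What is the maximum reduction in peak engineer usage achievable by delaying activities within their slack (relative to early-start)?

Early-start peak: d1:15  d2:15  d3:11  d4:7  d5:0  d6:0 ⇒ 15.
Leveled (PKG1@1, PKG2@1, PKG3@1, PKG4@3): d1:11  d2:11  d3:11  d4:7  d5:4  d6:4 ⇒ 11.
Reduction 15 − 11 = 4.

4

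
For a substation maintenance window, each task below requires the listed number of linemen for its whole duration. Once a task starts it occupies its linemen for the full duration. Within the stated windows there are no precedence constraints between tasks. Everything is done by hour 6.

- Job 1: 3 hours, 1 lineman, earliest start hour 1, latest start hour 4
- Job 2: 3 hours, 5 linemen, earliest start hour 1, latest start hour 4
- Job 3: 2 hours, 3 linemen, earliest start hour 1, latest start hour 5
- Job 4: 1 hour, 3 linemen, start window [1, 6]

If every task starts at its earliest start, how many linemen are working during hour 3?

6

At early start, hour 3 has: Job 1, Job 2.
Demand: 1 + 5 = 6.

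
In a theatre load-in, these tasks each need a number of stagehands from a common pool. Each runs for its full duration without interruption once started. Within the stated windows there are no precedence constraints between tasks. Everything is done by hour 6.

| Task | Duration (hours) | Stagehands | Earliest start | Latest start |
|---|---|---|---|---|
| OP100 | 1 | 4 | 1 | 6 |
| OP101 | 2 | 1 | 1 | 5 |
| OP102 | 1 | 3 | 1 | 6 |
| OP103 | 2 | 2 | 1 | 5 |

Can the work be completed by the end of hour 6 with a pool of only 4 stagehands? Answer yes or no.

Schedule OP100@1, OP101@2, OP102@2, OP103@3: h1:4  h2:4  h3:3  h4:2  h5:0  h6:0 — peak 4 ≤ 4.

yes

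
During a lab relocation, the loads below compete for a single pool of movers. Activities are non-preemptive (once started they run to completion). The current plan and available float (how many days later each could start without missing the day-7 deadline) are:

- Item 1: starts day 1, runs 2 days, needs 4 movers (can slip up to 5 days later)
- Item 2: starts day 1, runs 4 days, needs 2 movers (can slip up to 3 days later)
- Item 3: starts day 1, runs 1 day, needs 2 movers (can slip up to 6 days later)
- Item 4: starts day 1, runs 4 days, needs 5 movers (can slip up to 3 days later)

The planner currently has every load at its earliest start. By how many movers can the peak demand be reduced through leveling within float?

6

Early-start peak: d1:13  d2:11  d3:7  d4:7  d5:0  d6:0  d7:0 ⇒ 13.
Leveled (Item 1@1, Item 2@1, Item 3@3, Item 4@4): d1:6  d2:6  d3:4  d4:7  d5:5  d6:5  d7:5 ⇒ 7.
Reduction 13 − 7 = 6.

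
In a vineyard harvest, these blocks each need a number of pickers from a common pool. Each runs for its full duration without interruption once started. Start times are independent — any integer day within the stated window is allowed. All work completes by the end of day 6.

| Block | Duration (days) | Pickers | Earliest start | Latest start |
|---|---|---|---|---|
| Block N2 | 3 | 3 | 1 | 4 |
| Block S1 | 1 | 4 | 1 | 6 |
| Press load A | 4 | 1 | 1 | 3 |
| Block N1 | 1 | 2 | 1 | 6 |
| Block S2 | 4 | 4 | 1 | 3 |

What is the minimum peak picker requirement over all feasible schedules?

8

Early-start (Block N2@1, Block S1@1, Press load A@1, Block N1@1, Block S2@1) gives peak 14: d1:14  d2:8  d3:8  d4:5  d5:0  d6:0.
Shift Block N1→2, Block S2→3.
Schedule Block N2@1, Block S1@1, Press load A@1, Block N1@2, Block S2@3: d1:8  d2:6  d3:8  d4:5  d5:4  d6:4 — peak 8.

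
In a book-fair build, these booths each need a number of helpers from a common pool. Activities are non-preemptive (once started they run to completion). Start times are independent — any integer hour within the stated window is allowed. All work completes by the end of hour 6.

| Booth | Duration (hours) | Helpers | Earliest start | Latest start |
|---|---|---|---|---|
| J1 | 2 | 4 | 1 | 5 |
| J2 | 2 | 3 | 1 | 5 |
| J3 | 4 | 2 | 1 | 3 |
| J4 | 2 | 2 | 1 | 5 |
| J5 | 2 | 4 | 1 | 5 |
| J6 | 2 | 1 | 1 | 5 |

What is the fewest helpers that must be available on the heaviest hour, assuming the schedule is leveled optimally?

6

Early-start (J1@1, J2@1, J3@1, J4@1, J5@1, J6@1) gives peak 16: h1:16  h2:16  h3:2  h4:2  h5:0  h6:0.
Shift J2→3, J4→5, J5→5, J6→3.
Schedule J1@1, J2@3, J3@1, J4@5, J5@5, J6@3: h1:6  h2:6  h3:6  h4:6  h5:6  h6:6 — peak 6.
Total helper-hours = 36 over 6 hours ⇒ peak ≥ ⌈36/6⌉ = 6, so 6 is optimal.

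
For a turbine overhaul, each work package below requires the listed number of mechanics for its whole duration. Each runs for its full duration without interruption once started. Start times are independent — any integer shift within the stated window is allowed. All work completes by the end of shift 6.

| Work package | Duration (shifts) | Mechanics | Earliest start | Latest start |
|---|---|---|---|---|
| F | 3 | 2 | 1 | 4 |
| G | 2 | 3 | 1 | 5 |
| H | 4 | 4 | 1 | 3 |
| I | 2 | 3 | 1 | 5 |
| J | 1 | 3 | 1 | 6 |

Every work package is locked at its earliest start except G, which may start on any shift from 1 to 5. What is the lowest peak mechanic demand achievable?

G@1: s1:15  s2:12  s3:6  s4:4  s5:0  s6:0 → peak 15
G@2: s1:12  s2:12  s3:9  s4:4  s5:0  s6:0 → peak 12
G@3: s1:12  s2:9  s3:9  s4:7  s5:0  s6:0 → peak 12
G@4: s1:12  s2:9  s3:6  s4:7  s5:3  s6:0 → peak 12
G@5: s1:12  s2:9  s3:6  s4:4  s5:3  s6:3 → peak 12
Best is G@2, peak 12.

12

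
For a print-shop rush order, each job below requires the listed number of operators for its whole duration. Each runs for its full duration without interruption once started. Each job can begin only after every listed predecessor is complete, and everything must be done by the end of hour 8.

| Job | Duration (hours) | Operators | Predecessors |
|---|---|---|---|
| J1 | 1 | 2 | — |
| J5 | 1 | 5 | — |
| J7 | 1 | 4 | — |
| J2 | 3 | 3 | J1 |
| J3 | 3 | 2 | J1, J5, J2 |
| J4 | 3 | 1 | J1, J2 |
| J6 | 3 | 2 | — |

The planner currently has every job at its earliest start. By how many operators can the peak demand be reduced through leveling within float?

Early-start peak: h1:13  h2:5  h3:5  h4:3  h5:3  h6:3  h7:3  h8:0 ⇒ 13.
Leveled (J1@1, J5@2, J7@1, J2@3, J3@6, J4@6, J6@3): h1:6  h2:5  h3:5  h4:5  h5:5  h6:3  h7:3  h8:3 ⇒ 6.
Reduction 13 − 6 = 7.

7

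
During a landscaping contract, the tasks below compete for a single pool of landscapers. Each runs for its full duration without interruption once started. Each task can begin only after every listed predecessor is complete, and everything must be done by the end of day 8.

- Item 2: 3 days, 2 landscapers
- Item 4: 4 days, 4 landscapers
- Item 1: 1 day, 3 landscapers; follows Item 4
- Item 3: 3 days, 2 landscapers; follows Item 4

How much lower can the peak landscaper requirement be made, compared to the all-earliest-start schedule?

Early-start peak: d1:6  d2:6  d3:6  d4:4  d5:5  d6:2  d7:2  d8:0 ⇒ 6.
Leveled (Item 2@5, Item 4@1, Item 1@8, Item 3@5): d1:4  d2:4  d3:4  d4:4  d5:4  d6:4  d7:4  d8:3 ⇒ 4.
Reduction 6 − 4 = 2.

2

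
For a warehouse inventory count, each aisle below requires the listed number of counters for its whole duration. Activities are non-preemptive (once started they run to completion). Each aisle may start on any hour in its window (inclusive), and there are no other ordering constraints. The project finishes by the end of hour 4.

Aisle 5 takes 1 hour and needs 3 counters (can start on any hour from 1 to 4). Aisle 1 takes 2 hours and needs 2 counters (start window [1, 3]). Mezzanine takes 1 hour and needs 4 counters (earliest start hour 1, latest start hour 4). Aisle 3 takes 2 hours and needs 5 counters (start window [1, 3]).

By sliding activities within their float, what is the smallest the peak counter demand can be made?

Early-start (Aisle 5@1, Aisle 1@1, Mezzanine@1, Aisle 3@1) gives peak 14: h1:14  h2:7  h3:0  h4:0.
Shift Mezzanine→2, Aisle 3→3.
Schedule Aisle 5@1, Aisle 1@1, Mezzanine@2, Aisle 3@3: h1:5  h2:6  h3:5  h4:5 — peak 6.
Total counter-hours = 21 over 4 hours ⇒ peak ≥ ⌈21/4⌉ = 6, so 6 is optimal.

6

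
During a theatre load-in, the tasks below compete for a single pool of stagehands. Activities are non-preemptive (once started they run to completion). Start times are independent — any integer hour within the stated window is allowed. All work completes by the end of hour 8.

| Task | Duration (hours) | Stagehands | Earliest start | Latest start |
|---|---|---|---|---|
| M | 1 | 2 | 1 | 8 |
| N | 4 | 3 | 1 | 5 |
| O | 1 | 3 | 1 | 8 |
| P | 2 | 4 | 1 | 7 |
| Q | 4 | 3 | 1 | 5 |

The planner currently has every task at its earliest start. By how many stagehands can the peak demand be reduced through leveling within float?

9

Early-start peak: h1:15  h2:10  h3:6  h4:6  h5:0  h6:0  h7:0  h8:0 ⇒ 15.
Leveled (M@1, N@1, O@2, P@7, Q@3): h1:5  h2:6  h3:6  h4:6  h5:3  h6:3  h7:4  h8:4 ⇒ 6.
Reduction 15 − 6 = 9.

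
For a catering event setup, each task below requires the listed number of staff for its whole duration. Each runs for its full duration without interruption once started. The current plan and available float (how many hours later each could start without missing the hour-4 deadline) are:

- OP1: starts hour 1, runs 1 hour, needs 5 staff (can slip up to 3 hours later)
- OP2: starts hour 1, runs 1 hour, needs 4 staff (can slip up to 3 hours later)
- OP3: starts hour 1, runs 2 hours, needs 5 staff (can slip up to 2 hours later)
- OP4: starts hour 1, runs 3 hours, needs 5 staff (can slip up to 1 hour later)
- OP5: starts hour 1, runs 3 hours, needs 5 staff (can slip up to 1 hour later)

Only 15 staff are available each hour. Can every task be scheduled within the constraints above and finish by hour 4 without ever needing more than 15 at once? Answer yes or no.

yes

Schedule OP1@1, OP2@1, OP3@1, OP4@2, OP5@2: h1:14  h2:15  h3:10  h4:10 — peak 15 ≤ 15.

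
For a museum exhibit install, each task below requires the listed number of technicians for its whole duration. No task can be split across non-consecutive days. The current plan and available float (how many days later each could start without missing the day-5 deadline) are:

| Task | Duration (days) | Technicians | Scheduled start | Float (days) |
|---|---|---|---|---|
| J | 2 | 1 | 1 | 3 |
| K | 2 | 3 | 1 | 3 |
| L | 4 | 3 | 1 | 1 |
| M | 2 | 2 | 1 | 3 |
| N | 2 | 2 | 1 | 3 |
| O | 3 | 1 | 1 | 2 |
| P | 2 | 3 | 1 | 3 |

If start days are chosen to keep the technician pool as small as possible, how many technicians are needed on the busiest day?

Early-start (J@1, K@1, L@1, M@1, N@1, O@1, P@1) gives peak 15: d1:15  d2:15  d3:4  d4:3  d5:0.
Shift N→3, O→3, P→3.
Schedule J@1, K@1, L@1, M@1, N@3, O@3, P@3: d1:9  d2:9  d3:9  d4:9  d5:1 — peak 9.

9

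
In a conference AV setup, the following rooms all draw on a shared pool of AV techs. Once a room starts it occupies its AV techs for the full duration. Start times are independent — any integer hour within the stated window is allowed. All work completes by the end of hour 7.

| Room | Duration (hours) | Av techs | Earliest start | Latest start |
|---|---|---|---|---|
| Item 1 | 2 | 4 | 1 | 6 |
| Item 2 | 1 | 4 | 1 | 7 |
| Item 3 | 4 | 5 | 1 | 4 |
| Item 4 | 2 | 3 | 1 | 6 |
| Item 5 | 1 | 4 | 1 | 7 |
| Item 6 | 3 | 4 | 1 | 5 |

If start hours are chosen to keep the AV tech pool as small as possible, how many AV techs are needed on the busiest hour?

9

Early-start (Item 1@1, Item 2@1, Item 3@1, Item 4@1, Item 5@1, Item 6@1) gives peak 24: h1:24  h2:16  h3:9  h4:5  h5:0  h6:0  h7:0.
Shift Item 3→2, Item 4→3, Item 5→6, Item 6→5.
Schedule Item 1@1, Item 2@1, Item 3@2, Item 4@3, Item 5@6, Item 6@5: h1:8  h2:9  h3:8  h4:8  h5:9  h6:8  h7:4 — peak 9.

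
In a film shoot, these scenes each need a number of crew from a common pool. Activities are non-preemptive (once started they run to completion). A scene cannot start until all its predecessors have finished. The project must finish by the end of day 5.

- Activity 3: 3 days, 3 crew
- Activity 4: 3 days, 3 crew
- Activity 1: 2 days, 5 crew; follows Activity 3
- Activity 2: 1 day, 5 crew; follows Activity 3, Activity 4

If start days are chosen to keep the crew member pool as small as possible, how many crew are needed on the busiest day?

10

Schedule Activity 3@1, Activity 4@1, Activity 1@4, Activity 2@4: d1:6  d2:6  d3:6  d4:10  d5:5 — peak 10.
No arrangement of the 3 feasible schedules does better.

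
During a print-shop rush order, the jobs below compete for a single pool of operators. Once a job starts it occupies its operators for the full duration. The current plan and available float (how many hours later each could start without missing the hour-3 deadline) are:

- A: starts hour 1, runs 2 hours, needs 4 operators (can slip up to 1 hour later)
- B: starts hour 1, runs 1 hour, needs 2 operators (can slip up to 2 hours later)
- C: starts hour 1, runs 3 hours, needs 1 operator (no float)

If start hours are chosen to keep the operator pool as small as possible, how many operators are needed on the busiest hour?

5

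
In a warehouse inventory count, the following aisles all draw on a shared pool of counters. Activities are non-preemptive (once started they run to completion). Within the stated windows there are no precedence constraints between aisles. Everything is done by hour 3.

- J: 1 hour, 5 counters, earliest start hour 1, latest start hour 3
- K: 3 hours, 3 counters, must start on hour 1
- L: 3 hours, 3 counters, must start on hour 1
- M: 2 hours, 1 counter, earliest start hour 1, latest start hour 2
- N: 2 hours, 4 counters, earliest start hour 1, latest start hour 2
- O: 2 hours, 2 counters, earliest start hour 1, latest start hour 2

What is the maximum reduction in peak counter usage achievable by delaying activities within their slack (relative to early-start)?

5

Early-start peak: h1:18  h2:13  h3:6 ⇒ 18.
Leveled (J@1, K@1, L@1, M@1, N@2, O@2): h1:12  h2:13  h3:12 ⇒ 13.
Reduction 18 − 13 = 5.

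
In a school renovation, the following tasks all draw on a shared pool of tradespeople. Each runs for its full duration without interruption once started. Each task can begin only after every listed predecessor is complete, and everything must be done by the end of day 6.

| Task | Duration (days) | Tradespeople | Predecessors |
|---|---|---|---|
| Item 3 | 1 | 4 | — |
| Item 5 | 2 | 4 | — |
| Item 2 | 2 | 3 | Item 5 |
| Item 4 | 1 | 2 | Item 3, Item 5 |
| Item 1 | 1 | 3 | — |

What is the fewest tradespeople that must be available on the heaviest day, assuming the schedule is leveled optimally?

5

Early-start (Item 3@1, Item 5@1, Item 2@3, Item 4@3, Item 1@1) gives peak 11: d1:11  d2:4  d3:5  d4:3  d5:0  d6:0.
Shift Item 5→2, Item 2→4, Item 4→4, Item 1→6.
Schedule Item 3@1, Item 5@2, Item 2@4, Item 4@4, Item 1@6: d1:4  d2:4  d3:4  d4:5  d5:3  d6:3 — peak 5.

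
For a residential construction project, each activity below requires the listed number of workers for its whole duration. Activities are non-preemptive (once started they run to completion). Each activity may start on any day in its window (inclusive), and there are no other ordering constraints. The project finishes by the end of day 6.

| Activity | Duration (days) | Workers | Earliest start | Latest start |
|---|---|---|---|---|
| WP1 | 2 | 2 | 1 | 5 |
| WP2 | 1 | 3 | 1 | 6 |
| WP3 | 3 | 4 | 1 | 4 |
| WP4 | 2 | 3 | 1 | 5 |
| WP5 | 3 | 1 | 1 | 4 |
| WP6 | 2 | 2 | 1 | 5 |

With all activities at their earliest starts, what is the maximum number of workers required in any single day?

15

Early-start schedule: WP1@1, WP2@1, WP3@1, WP4@1, WP5@1, WP6@1.
Load per day: day 1: 15, day 2: 12, day 3: 5, day 4: 0, day 5: 0, day 6: 0.
Peak is 15.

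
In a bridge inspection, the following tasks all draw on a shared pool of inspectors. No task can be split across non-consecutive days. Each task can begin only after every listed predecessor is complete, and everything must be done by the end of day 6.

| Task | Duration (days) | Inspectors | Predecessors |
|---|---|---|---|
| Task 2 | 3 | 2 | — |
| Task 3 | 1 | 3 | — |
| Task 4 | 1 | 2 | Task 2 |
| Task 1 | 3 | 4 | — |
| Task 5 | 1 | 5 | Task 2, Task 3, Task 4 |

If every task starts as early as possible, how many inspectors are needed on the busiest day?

9

Early-start schedule: Task 2@1, Task 3@1, Task 4@4, Task 1@1, Task 5@5.
Load per day: day 1: 9, day 2: 6, day 3: 6, day 4: 2, day 5: 5, day 6: 0.
Peak is 9.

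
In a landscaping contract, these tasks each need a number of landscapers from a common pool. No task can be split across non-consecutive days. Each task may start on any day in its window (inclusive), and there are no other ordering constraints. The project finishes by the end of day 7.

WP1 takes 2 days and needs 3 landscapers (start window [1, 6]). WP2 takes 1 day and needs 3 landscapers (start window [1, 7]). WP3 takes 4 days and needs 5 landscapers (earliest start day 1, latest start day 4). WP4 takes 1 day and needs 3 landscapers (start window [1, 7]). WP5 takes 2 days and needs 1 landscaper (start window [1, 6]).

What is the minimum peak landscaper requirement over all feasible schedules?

6

Early-start (WP1@1, WP2@1, WP3@1, WP4@1, WP5@1) gives peak 15: d1:15  d2:9  d3:5  d4:5  d5:0  d6:0  d7:0.
Shift WP3→3, WP4→2, WP5→3.
Schedule WP1@1, WP2@1, WP3@3, WP4@2, WP5@3: d1:6  d2:6  d3:6  d4:6  d5:5  d6:5  d7:0 — peak 6.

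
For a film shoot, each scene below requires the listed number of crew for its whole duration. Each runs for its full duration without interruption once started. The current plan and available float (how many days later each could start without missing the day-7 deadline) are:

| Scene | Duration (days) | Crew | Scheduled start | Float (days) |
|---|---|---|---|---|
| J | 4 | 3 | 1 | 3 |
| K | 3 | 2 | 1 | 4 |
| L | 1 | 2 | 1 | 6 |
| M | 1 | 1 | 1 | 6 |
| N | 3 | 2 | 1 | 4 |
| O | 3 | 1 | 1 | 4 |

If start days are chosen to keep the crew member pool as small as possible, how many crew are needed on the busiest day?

5

Early-start (J@1, K@1, L@1, M@1, N@1, O@1) gives peak 11: d1:11  d2:8  d3:8  d4:3  d5:0  d6:0  d7:0.
Shift L→4, M→5, N→5, O→5.
Schedule J@1, K@1, L@4, M@5, N@5, O@5: d1:5  d2:5  d3:5  d4:5  d5:4  d6:3  d7:3 — peak 5.
Total crew member-days = 30 over 7 days ⇒ peak ≥ ⌈30/7⌉ = 5, so 5 is optimal.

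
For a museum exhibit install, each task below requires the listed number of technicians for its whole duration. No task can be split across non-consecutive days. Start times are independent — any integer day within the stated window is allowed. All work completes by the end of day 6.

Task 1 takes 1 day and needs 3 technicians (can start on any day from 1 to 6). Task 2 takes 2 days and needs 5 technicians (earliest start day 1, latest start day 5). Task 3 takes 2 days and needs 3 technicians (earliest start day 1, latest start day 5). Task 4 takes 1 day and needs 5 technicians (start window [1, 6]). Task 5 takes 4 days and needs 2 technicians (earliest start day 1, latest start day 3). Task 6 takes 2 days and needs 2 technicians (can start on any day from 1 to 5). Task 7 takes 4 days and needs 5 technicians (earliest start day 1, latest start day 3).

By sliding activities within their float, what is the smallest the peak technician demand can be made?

10

Early-start (Task 1@1, Task 2@1, Task 3@1, Task 4@1, Task 5@1, Task 6@1, Task 7@1) gives peak 25: d1:25  d2:17  d3:7  d4:7  d5:0  d6:0.
Shift Task 3→2, Task 4→6, Task 6→4, Task 7→3.
Schedule Task 1@1, Task 2@1, Task 3@2, Task 4@6, Task 5@1, Task 6@4, Task 7@3: d1:10  d2:10  d3:10  d4:9  d5:7  d6:10 — peak 10.
Total technician-days = 56 over 6 days ⇒ peak ≥ ⌈56/6⌉ = 10, so 10 is optimal.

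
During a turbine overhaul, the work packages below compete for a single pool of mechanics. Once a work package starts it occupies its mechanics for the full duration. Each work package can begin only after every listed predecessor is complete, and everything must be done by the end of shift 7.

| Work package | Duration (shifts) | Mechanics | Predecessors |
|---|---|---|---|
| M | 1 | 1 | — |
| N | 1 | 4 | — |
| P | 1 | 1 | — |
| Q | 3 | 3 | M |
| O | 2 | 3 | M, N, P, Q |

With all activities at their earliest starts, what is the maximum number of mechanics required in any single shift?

Early-start schedule: M@1, N@1, P@1, Q@2, O@5.
Load per shift: shift 1: 6, shift 2: 3, shift 3: 3, shift 4: 3, shift 5: 3, shift 6: 3, shift 7: 0.
Peak is 6.

6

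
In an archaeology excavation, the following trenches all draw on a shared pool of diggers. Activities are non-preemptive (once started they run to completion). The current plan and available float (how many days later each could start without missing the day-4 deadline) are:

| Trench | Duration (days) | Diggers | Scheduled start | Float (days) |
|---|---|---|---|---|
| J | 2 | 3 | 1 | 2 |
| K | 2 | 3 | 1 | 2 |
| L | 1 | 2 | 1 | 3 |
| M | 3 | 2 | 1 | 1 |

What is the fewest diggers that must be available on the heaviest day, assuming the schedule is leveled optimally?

5

Early-start (J@1, K@1, L@1, M@1) gives peak 10: d1:10  d2:8  d3:2  d4:0.
Shift K→3, M→2.
Schedule J@1, K@3, L@1, M@2: d1:5  d2:5  d3:5  d4:5 — peak 5.
Total digger-days = 20 over 4 days ⇒ peak ≥ ⌈20/4⌉ = 5, so 5 is optimal.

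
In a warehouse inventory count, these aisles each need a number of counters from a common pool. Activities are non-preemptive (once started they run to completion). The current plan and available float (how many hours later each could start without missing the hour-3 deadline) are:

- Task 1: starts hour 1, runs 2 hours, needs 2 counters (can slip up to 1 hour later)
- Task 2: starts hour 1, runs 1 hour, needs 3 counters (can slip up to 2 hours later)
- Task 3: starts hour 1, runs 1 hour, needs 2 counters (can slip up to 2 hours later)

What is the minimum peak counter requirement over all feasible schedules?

4

Early-start (Task 1@1, Task 2@1, Task 3@1) gives peak 7: h1:7  h2:2  h3:0.
Shift Task 2→3.
Schedule Task 1@1, Task 2@3, Task 3@1: h1:4  h2:2  h3:3 — peak 4.
No arrangement of the 18 feasible schedules does better.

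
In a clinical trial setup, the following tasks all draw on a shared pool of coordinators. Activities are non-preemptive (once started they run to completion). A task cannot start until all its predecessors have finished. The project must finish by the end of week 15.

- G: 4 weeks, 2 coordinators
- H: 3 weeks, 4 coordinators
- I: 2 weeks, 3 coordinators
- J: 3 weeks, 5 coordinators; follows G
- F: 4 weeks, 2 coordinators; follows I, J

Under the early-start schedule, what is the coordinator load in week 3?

At early start, week 3 has: G, H.
Demand: 2 + 4 = 6.

6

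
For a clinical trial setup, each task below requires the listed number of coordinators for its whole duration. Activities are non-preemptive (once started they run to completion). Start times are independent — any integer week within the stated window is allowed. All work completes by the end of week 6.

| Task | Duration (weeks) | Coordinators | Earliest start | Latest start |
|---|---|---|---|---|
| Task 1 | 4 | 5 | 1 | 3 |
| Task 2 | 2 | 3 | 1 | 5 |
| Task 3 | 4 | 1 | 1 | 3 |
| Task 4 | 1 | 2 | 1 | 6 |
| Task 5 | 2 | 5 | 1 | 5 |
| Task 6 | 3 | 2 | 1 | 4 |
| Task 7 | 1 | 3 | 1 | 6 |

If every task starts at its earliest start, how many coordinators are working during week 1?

21

At early start, week 1 has: Task 1, Task 2, Task 3, Task 4, Task 5, Task 6, Task 7.
Demand: 5 + 3 + 1 + 2 + 5 + 2 + 3 = 21.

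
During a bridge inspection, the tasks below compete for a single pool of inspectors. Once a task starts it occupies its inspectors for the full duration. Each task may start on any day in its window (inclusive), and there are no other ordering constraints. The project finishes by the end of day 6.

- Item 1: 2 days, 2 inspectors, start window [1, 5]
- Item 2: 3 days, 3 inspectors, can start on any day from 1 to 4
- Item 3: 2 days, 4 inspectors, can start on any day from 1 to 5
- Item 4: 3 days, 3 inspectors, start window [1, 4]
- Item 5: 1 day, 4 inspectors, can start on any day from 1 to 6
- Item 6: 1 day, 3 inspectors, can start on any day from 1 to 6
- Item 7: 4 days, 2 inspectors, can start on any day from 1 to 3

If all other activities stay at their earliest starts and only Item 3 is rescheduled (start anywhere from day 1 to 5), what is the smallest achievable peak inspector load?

Item 3@1: d1:21  d2:14  d3:8  d4:2  d5:0  d6:0 → peak 21
Item 3@2: d1:17  d2:14  d3:12  d4:2  d5:0  d6:0 → peak 17
Item 3@3: d1:17  d2:10  d3:12  d4:6  d5:0  d6:0 → peak 17
Item 3@4: d1:17  d2:10  d3:8  d4:6  d5:4  d6:0 → peak 17
Item 3@5: d1:17  d2:10  d3:8  d4:2  d5:4  d6:4 → peak 17
Best is Item 3@2, peak 17.

17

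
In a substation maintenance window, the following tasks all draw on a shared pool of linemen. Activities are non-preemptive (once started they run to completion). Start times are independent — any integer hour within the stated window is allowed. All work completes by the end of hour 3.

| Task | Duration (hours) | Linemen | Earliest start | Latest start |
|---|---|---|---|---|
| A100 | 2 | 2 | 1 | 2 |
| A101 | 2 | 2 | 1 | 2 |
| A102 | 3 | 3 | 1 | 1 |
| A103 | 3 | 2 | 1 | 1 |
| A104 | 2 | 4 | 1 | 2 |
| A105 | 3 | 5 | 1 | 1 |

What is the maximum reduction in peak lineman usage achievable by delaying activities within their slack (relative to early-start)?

0

Early-start peak: h1:18  h2:18  h3:10 ⇒ 18.
Leveled (A100@1, A101@1, A102@1, A103@1, A104@1, A105@1): h1:18  h2:18  h3:10 ⇒ 18.
Reduction 18 − 18 = 0.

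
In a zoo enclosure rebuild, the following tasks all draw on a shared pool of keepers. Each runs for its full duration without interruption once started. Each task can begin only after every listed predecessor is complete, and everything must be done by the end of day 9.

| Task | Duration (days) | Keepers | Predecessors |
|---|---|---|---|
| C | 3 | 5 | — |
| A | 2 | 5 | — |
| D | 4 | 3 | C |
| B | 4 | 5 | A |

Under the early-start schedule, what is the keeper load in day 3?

At early start, day 3 has: C, B.
Demand: 5 + 5 = 10.

10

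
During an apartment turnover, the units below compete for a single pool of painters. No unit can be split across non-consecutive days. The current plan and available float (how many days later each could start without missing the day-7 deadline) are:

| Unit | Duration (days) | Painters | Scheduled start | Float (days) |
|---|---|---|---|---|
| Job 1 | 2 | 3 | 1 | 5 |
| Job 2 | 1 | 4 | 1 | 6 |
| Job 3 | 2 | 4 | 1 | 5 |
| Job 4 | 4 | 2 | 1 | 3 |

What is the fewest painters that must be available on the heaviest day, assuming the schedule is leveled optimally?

5

Early-start (Job 1@1, Job 2@1, Job 3@1, Job 4@1) gives peak 13: d1:13  d2:9  d3:2  d4:2  d5:0  d6:0  d7:0.
Shift Job 2→5, Job 3→6.
Schedule Job 1@1, Job 2@5, Job 3@6, Job 4@1: d1:5  d2:5  d3:2  d4:2  d5:4  d6:4  d7:4 — peak 5.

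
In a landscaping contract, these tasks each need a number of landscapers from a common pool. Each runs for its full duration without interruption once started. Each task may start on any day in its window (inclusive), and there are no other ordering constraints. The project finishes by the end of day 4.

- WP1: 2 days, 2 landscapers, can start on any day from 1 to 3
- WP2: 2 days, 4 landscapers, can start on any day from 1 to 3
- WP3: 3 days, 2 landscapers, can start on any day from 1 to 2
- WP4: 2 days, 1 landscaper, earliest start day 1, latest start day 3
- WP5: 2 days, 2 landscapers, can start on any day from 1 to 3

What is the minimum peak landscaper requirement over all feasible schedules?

7

Early-start (WP1@1, WP2@1, WP3@1, WP4@1, WP5@1) gives peak 11: d1:11  d2:11  d3:2  d4:0.
Shift WP2→3.
Schedule WP1@1, WP2@3, WP3@1, WP4@1, WP5@1: d1:7  d2:7  d3:6  d4:4 — peak 7.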